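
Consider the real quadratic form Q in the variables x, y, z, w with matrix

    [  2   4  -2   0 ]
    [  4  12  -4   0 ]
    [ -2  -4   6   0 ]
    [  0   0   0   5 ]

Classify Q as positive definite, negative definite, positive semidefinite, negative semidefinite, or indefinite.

positive definite

Leading principal minors: Δ_1 = 2, Δ_2 = 8, Δ_3 = 32, Δ_4 = 160.
All leading principal minors are positive, so by Sylvester's criterion Q is positive definite.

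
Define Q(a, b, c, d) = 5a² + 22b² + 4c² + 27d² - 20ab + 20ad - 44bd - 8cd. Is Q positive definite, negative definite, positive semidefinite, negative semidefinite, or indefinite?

The associated matrix is A = [[5, -10, 0, 10], [-10, 22, 0, -22], [0, 0, 4, -4], [10, -22, -4, 27]].
Congruent diagonalization of A (simultaneous row and column reduction) yields pivots 5, 2, 4, 1.
So there are 4 positive pivots.
Hence Q is positive definite.

positive definite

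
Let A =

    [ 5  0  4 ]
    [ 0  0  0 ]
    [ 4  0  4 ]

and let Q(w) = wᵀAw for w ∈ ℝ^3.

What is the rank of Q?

2

Applying the same elementary operations to the rows and columns of A produces a congruent diagonal matrix with entries 5, 0, 4/5.
So there are 2 positive, 1 zero pivots.
The rank is the number of nonzero pivots: 2.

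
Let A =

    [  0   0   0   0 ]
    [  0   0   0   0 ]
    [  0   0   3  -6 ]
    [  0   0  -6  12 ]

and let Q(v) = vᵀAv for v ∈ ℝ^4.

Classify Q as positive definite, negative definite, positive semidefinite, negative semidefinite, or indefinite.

positive semidefinite

Applying the same elementary operations to the rows and columns of A produces a congruent diagonal matrix with entries 0, 0, 3, 0.
That gives 1 positive, 3 zero pivots.
Hence Q is positive semidefinite.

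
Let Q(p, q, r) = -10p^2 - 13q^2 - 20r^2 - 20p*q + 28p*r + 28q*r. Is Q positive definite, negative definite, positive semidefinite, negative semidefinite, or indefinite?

negative definite

Write A = [[-10, -10, 14], [-10, -13, 14], [14, 14, -20]].
Congruent diagonalization of A (simultaneous row and column reduction) yields pivots -10, -3, -2/5.
So there are 3 negative pivots.
Hence Q is negative definite.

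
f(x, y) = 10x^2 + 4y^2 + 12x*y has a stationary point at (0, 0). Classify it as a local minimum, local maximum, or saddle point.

The Hessian at the origin is H = [[20, 12], [12, 8]].
det H = 20·8 − (12)² = 16 > 0 and H[1,1] = 20 > 0, so H is positive definite.
Therefore the origin is a local minimum.

local minimum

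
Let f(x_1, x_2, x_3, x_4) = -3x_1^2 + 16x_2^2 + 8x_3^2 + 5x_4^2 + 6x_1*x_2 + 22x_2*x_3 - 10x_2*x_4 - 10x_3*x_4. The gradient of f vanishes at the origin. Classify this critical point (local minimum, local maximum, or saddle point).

The Hessian at the origin is H = [[-6, 6, 0, 0], [6, 32, 22, -10], [0, 22, 16, -10], [0, -10, -10, 10]].
An LDLᵀ factorisation of H has diagonal entries -6, 38, 62/19, 60/31.
Counting signs: 3 positive, 1 negative.
H is indefinite, so the origin is a saddle point.

saddle point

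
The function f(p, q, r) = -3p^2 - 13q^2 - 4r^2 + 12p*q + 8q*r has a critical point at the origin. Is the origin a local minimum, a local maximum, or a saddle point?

The Hessian at the origin is H = [[-6, 12, 0], [12, -26, 8], [0, 8, -8]].
Symmetric row and column elimination reduces H to a congruent diagonal form with pivots -6, -2, 24.
That gives 1 positive, 2 negative pivots.
H is indefinite, so the origin is a saddle point.

saddle point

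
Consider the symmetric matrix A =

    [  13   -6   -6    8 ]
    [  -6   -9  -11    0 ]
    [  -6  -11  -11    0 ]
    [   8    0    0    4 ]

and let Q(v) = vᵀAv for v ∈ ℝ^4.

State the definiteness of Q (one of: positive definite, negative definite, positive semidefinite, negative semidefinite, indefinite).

Applying the same elementary operations to the rows and columns of A produces a congruent diagonal matrix with entries 13, -153/13, 358/153, 12/179.
Counting signs: 3 positive, 1 negative.
Hence Q is indefinite.

indefinite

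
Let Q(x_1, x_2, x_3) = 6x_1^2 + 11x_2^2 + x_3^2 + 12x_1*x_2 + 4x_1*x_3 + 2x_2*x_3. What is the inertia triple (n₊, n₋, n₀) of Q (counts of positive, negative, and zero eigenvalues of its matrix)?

The symmetric matrix is A = [[6, 6, 2], [6, 11, 1], [2, 1, 1]].
Applying the same elementary operations to the rows and columns of A produces a congruent diagonal matrix with entries 6, 5, 2/15.
Counting signs: 3 positive.

(3, 0, 0)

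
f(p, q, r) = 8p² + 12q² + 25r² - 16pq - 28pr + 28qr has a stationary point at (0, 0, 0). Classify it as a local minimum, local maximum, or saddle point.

The Hessian at the origin is H = [[16, -16, -28], [-16, 24, 28], [-28, 28, 50]].
An LDLᵀ factorisation of H has diagonal entries 16, 8, 1.
That gives 3 positive pivots.
H is positive definite, so the origin is a strict local minimum.

local minimum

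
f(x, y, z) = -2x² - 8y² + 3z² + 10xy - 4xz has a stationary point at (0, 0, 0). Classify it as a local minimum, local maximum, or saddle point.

The Hessian at the origin is H = [[-4, 10, -4], [10, -16, 0], [-4, 0, 6]].
An LDLᵀ factorisation of H has diagonal entries -4, 9, -10/9.
So there are 1 positive, 2 negative pivots.
H is indefinite, so the origin is a saddle point.

saddle point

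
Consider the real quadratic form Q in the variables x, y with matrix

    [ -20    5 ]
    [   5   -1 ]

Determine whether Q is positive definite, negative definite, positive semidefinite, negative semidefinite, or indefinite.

indefinite

Congruent diagonalization of A (simultaneous row and column reduction) yields pivots -20, 1/4.
So there are 1 positive, 1 negative pivots.
Hence Q is indefinite.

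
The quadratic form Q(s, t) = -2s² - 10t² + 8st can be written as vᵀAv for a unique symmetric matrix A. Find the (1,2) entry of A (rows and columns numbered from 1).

The coefficient of s·t in Q is 8. For a symmetric A this equals A[1,2] + A[2,1] = 2·A[1,2].
So A[1,2] = 8/2 = 4.

4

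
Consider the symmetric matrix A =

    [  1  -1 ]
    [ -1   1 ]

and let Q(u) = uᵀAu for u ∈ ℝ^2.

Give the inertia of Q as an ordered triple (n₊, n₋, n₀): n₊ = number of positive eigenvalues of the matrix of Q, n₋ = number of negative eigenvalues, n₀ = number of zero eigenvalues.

Applying the same elementary operations to the rows and columns of A produces a congruent diagonal matrix with entries 1, 0.
Counting signs: 1 positive, 1 zero.

(1, 0, 1)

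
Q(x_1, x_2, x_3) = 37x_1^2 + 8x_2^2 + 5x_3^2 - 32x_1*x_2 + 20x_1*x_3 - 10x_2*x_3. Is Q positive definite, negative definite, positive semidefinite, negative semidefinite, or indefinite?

positive definite

The symmetric matrix is A = [[37, -16, 10], [-16, 8, -5], [10, -5, 5]].
Symmetric row and column elimination reduces A to a congruent diagonal form with pivots 37, 40/37, 15/8.
That gives 3 positive pivots.
Hence Q is positive definite.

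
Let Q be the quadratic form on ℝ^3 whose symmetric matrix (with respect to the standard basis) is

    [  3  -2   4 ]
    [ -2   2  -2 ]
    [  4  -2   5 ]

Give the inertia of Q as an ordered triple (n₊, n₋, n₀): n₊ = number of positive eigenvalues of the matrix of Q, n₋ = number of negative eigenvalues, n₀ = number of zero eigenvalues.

Congruent diagonalization of A (simultaneous row and column reduction) yields pivots 3, 2/3, -1.
Counting signs: 2 positive, 1 negative.

(2, 1, 0)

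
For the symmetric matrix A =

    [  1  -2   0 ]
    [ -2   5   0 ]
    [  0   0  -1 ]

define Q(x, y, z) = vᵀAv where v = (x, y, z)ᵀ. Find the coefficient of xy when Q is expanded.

The coefficient of xy is A[1,2] + A[2,1] = 2·(-2) = -4.

-4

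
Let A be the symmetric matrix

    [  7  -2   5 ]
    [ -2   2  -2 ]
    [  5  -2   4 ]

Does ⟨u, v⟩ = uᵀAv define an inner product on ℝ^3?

yes

Leading principal minors: Δ_1 = 7, Δ_2 = 10, Δ_3 = 2.
All leading principal minors are positive, so by Sylvester's criterion Q is positive definite.
⟨·,·⟩ is an inner product exactly when A is positive definite.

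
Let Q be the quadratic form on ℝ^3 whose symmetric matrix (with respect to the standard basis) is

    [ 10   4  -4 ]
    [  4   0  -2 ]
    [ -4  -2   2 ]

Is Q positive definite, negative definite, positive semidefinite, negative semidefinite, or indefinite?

indefinite

Symmetric row and column elimination reduces A to a congruent diagonal form with pivots 10, -8/5, 1/2.
That gives 2 positive, 1 negative pivots.
Hence Q is indefinite.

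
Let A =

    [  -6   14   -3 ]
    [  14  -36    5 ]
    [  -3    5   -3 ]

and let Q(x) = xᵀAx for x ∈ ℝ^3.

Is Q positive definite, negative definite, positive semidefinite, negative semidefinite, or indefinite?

negative definite

An LDLᵀ factorisation of A has diagonal entries -6, -10/3, -3/10.
That gives 3 negative pivots.
Hence Q is negative definite.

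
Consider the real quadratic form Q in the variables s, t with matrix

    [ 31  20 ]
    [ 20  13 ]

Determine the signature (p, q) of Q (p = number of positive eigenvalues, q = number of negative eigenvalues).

Applying the same elementary operations to the rows and columns of A produces a congruent diagonal matrix with entries 31, 3/31.
Counting signs: 2 positive.

(2, 0)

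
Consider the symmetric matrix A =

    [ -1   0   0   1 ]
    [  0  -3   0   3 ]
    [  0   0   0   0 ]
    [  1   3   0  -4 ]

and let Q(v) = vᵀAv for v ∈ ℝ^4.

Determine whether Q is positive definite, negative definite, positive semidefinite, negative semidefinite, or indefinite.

negative semidefinite

Row-reducing A symmetrically gives the diagonal entries -1, -3, 0, 0.
So there are 2 negative, 2 zero pivots.
Hence Q is negative semidefinite.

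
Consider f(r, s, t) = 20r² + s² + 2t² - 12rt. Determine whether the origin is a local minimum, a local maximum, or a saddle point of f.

The Hessian at the origin is H = [[40, 0, -12], [0, 2, 0], [-12, 0, 4]].
Row-reducing H symmetrically gives the diagonal entries 40, 2, 2/5.
That gives 3 positive pivots.
H is positive definite, so the origin is a strict local minimum.

local minimum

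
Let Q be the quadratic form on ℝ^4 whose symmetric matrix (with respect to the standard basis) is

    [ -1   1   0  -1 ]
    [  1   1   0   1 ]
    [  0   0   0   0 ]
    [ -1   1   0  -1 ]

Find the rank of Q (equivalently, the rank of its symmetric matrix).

Row-reducing A symmetrically gives the diagonal entries -1, 2, 0, 0.
Counting signs: 1 positive, 1 negative, 2 zero.
The rank is the number of nonzero pivots: 2.

2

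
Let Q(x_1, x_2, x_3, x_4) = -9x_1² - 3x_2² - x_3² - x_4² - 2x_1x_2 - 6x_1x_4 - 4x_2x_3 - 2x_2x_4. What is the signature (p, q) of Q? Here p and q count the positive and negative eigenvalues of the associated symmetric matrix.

(1, 3)

Write A = [[-9, -1, 0, -3], [-1, -3, -2, -1], [0, -2, -1, 0], [-3, -1, 0, -1]].
Congruent diagonalization of A (simultaneous row and column reduction) yields pivots -9, -26/9, 5/13, -2/5.
That gives 1 positive, 3 negative pivots.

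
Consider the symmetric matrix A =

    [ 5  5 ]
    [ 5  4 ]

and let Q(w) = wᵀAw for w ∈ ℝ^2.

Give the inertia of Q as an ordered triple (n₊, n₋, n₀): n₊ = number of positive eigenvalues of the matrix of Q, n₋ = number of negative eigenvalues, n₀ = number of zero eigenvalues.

An LDLᵀ factorisation of A has diagonal entries 5, -1.
So there are 1 positive, 1 negative pivots.

(1, 1, 0)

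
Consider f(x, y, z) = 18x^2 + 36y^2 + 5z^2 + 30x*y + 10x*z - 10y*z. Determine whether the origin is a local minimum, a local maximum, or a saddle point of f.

The Hessian at the origin is H = [[36, 30, 10], [30, 72, -10], [10, -10, 10]].
Applying the same elementary operations to the rows and columns of H produces a congruent diagonal matrix with entries 36, 47, 10/141.
So there are 3 positive pivots.
H is positive definite, so the origin is a strict local minimum.

local minimum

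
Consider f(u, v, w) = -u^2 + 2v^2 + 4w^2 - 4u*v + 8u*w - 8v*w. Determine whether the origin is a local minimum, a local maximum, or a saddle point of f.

The Hessian at the origin is H = [[-2, -4, 8], [-4, 4, -8], [8, -8, 8]].
An LDLᵀ factorisation of H has diagonal entries -2, 12, -8.
That gives 1 positive, 2 negative pivots.
H is indefinite, so the origin is a saddle point.

saddle point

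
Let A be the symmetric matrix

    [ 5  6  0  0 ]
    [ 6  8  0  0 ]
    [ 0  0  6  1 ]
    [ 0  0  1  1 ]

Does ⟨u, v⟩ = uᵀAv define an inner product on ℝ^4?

yes

Row-reducing A symmetrically gives the diagonal entries 5, 4/5, 6, 5/6.
Counting signs: 4 positive.
Hence Q is positive definite.
⟨·,·⟩ is an inner product exactly when A is positive definite.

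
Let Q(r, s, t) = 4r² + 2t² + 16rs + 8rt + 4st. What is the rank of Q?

The symmetric matrix is A = [[4, 8, 4], [8, 0, 2], [4, 2, 2]].
An LDLᵀ factorisation of A has diagonal entries 4, -16, 1/4.
That gives 2 positive, 1 negative pivots.
The rank is the number of nonzero pivots: 3.

3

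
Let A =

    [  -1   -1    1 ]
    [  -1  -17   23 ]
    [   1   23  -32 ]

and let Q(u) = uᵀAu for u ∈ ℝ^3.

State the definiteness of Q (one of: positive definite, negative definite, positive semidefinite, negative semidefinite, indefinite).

Symmetric row and column elimination reduces A to a congruent diagonal form with pivots -1, -16, -3/4.
So there are 3 negative pivots.
Hence Q is negative definite.

negative definite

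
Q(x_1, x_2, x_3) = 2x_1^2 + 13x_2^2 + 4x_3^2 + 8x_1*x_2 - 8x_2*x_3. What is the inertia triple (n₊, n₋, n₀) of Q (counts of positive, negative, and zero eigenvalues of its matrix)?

Write A = [[2, 4, 0], [4, 13, -4], [0, -4, 4]].
Row-reducing A symmetrically gives the diagonal entries 2, 5, 4/5.
So there are 3 positive pivots.

(3, 0, 0)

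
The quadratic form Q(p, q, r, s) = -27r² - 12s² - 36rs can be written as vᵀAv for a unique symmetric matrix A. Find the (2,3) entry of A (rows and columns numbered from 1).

The coefficient of q·r in Q is 0. For a symmetric A this equals A[2,3] + A[3,2] = 2·A[2,3].
So A[2,3] = 0/2 = 0.

0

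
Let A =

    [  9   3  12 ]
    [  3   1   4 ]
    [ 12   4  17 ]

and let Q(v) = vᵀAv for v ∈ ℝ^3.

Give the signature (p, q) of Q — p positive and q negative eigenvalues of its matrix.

Symmetric row and column elimination reduces A to a congruent diagonal form with pivots 9, 0, 1.
That gives 2 positive, 1 zero pivots.

(2, 0)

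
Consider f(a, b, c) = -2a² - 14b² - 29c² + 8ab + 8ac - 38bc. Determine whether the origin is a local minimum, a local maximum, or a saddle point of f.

local maximum

The Hessian at the origin is H = [[-4, 8, 8], [8, -28, -38], [8, -38, -58]].
Symmetric row and column elimination reduces H to a congruent diagonal form with pivots -4, -12, -5/3.
So there are 3 negative pivots.
H is negative definite, so the origin is a strict local maximum.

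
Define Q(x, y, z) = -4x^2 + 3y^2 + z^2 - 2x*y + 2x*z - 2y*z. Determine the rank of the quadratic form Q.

3

The associated matrix is A = [[-4, -1, 1], [-1, 3, -1], [1, -1, 1]].
Applying the same elementary operations to the rows and columns of A produces a congruent diagonal matrix with entries -4, 13/4, 10/13.
Counting signs: 2 positive, 1 negative.
The rank is the number of nonzero pivots: 3.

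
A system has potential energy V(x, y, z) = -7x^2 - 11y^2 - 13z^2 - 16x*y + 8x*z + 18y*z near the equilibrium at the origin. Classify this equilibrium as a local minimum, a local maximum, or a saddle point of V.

local maximum

The Hessian at the origin is H = [[-14, -16, 8], [-16, -22, 18], [8, 18, -26]].
Row-reducing H symmetrically gives the diagonal entries -14, -26/7, -4/13.
Counting signs: 3 negative.
H is negative definite, so the origin is a strict local maximum.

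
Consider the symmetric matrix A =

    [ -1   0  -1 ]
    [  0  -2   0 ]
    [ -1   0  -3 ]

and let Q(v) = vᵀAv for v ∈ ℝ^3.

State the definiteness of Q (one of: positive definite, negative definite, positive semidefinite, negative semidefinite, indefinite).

Symmetric row and column elimination reduces A to a congruent diagonal form with pivots -1, -2, -2.
That gives 3 negative pivots.
Hence Q is negative definite.

negative definite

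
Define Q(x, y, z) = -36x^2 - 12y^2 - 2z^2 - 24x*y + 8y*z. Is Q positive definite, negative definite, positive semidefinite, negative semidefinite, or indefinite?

negative semidefinite

The symmetric matrix is A = [[-36, -12, 0], [-12, -12, 4], [0, 4, -2]].
Applying the same elementary operations to the rows and columns of A produces a congruent diagonal matrix with entries -36, -8, 0.
Counting signs: 2 negative, 1 zero.
Hence Q is negative semidefinite.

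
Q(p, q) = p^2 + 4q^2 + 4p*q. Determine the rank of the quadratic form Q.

1

The symmetric matrix is A = [[1, 2], [2, 4]].
Row-reducing A symmetrically gives the diagonal entries 1, 0.
That gives 1 positive, 1 zero pivots.
The rank is the number of nonzero pivots: 1.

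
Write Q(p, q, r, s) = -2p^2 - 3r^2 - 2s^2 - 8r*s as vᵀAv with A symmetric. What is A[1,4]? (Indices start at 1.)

0

The coefficient of p·s in Q is 0. For a symmetric A this equals A[1,4] + A[4,1] = 2·A[1,4].
So A[1,4] = 0/2 = 0.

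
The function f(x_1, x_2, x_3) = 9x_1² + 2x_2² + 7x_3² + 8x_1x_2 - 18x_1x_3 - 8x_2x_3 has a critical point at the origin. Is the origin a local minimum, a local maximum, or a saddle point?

The Hessian at the origin is H = [[18, 8, -18], [8, 4, -8], [-18, -8, 14]].
Symmetric row and column elimination reduces H to a congruent diagonal form with pivots 18, 4/9, -4.
That gives 2 positive, 1 negative pivots.
H is indefinite, so the origin is a saddle point.

saddle point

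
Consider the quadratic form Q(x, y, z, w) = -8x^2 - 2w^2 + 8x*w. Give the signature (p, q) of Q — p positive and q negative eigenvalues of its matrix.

(0, 1)

Write A = [[-8, 0, 0, 4], [0, 0, 0, 0], [0, 0, 0, 0], [4, 0, 0, -2]].
Congruent diagonalization of A (simultaneous row and column reduction) yields pivots -8, 0, 0, 0.
Counting signs: 1 negative, 3 zero.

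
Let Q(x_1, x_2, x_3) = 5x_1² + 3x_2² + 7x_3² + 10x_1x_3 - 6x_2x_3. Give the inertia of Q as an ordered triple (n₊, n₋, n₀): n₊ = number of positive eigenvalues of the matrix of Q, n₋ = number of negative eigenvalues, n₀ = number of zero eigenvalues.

(2, 1, 0)

The symmetric matrix is A = [[5, 0, 5], [0, 3, -3], [5, -3, 7]].
Congruent diagonalization of A (simultaneous row and column reduction) yields pivots 5, 3, -1.
That gives 2 positive, 1 negative pivots.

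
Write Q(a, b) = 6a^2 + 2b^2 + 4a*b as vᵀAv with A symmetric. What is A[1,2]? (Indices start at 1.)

The coefficient of a·b in Q is 4. For a symmetric A this equals A[1,2] + A[2,1] = 2·A[1,2].
So A[1,2] = 4/2 = 2.

2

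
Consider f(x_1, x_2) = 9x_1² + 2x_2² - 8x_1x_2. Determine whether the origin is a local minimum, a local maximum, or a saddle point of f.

local minimum

The Hessian at the origin is H = [[18, -8], [-8, 4]].
det H = 18·4 − (-8)² = 8 > 0 and H[1,1] = 18 > 0, so H is positive definite.
Therefore the origin is a local minimum.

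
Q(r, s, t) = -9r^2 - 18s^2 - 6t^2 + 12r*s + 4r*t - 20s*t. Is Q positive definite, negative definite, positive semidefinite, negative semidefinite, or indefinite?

The symmetric matrix of Q is A = [[-9, 6, 2], [6, -18, -10], [2, -10, -6]].
Leading principal minors: Δ_1 = -9, Δ_2 = 126, Δ_3 = -24.
The signs alternate starting with Δ_1 < 0, so by Sylvester's criterion Q is negative definite.

negative definite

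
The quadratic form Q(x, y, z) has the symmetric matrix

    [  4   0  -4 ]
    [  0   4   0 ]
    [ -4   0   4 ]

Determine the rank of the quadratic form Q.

Row-reducing A symmetrically gives the diagonal entries 4, 4, 0.
That gives 2 positive, 1 zero pivots.
The rank is the number of nonzero pivots: 2.

2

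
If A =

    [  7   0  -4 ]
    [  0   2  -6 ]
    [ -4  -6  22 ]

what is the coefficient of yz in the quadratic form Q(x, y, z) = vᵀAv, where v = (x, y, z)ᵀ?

-12

The coefficient of yz is A[2,3] + A[3,2] = 2·(-6) = -12.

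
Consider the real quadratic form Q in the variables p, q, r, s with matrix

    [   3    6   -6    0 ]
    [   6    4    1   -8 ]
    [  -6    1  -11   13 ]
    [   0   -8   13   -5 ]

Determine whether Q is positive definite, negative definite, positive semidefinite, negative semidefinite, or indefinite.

indefinite

Row-reducing A symmetrically gives the diagonal entries 3, -8, -15/8, 3.
So there are 2 positive, 2 negative pivots.
Hence Q is indefinite.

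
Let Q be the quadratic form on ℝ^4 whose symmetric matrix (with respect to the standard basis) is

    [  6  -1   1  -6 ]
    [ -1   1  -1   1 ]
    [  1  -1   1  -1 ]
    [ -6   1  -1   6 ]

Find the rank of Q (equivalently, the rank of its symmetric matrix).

2

Congruent diagonalization of A (simultaneous row and column reduction) yields pivots 6, 5/6, 0, 0.
Counting signs: 2 positive, 2 zero.
The rank is the number of nonzero pivots: 2.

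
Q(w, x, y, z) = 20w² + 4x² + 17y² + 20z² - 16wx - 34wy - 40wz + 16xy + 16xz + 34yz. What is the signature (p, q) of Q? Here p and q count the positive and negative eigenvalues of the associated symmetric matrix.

(3, 0)

Write A = [[20, -8, -17, -20], [-8, 4, 8, 8], [-17, 8, 17, 17], [-20, 8, 17, 20]].
Symmetric row and column elimination reduces A to a congruent diagonal form with pivots 20, 4/5, 3/4, 0.
That gives 3 positive, 1 zero pivots.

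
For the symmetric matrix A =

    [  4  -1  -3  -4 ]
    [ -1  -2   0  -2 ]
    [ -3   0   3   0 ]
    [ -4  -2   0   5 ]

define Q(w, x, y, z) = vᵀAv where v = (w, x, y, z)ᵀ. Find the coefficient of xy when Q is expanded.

The coefficient of xy is A[2,3] + A[3,2] = 2·0 = 0.

0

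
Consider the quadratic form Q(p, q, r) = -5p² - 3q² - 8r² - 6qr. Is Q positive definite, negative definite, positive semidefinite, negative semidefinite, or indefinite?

negative definite

The associated matrix is A = [[-5, 0, 0], [0, -3, -3], [0, -3, -8]].
An LDLᵀ factorisation of A has diagonal entries -5, -3, -5.
So there are 3 negative pivots.
Hence Q is negative definite.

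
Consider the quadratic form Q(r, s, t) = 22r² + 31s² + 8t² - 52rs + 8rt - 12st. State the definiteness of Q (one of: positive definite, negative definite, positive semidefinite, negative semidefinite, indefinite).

positive definite

The associated matrix is A = [[22, -26, 4], [-26, 31, -6], [4, -6, 8]].
An LDLᵀ factorisation of A has diagonal entries 22, 3/11, 4/3.
Counting signs: 3 positive.
Hence Q is positive definite.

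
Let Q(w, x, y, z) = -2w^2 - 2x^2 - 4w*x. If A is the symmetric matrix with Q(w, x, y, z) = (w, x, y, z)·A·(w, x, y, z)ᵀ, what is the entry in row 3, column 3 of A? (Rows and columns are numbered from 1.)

0

The coefficient of y^2 in Q is 0, and that is exactly A[3,3].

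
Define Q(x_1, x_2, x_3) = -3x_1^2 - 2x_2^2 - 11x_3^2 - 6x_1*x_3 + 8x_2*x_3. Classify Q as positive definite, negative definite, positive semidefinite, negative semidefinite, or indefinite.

negative semidefinite

Write A = [[-3, 0, -3], [0, -2, 4], [-3, 4, -11]].
Symmetric row and column elimination reduces A to a congruent diagonal form with pivots -3, -2, 0.
That gives 2 negative, 1 zero pivots.
Hence Q is negative semidefinite.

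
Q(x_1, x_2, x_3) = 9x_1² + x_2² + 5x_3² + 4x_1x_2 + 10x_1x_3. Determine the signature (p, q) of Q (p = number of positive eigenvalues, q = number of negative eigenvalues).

(2, 0)

Write A = [[9, 2, 5], [2, 1, 0], [5, 0, 5]].
Symmetric row and column elimination reduces A to a congruent diagonal form with pivots 9, 5/9, 0.
So there are 2 positive, 1 zero pivots.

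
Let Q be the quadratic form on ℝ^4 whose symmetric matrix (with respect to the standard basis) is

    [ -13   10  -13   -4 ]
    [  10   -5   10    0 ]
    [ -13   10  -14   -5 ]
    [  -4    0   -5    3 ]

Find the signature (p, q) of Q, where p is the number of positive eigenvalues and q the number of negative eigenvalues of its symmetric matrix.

Congruent diagonalization of A (simultaneous row and column reduction) yields pivots -13, 35/13, -1, 12/7.
Counting signs: 2 positive, 2 negative.

(2, 2)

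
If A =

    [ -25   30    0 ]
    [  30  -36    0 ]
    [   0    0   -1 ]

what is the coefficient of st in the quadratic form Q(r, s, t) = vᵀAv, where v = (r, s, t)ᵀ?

0

The coefficient of st is A[2,3] + A[3,2] = 2·0 = 0.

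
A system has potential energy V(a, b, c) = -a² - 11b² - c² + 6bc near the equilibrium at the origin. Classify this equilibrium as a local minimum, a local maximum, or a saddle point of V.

local maximum

The Hessian at the origin is H = [[-2, 0, 0], [0, -22, 6], [0, 6, -2]].
Row-reducing H symmetrically gives the diagonal entries -2, -22, -4/11.
Counting signs: 3 negative.
H is negative definite, so the origin is a strict local maximum.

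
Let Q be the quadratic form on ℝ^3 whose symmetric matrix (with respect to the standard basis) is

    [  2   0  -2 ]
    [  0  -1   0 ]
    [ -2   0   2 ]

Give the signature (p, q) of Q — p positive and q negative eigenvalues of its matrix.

Congruent diagonalization of A (simultaneous row and column reduction) yields pivots 2, -1, 0.
Counting signs: 1 positive, 1 negative, 1 zero.

(1, 1)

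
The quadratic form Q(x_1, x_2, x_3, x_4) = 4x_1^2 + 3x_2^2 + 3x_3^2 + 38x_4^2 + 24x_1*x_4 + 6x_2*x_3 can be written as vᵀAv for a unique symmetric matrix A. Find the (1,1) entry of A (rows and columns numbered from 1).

The coefficient of x_1^2 in Q is 4, and that is exactly A[1,1].

4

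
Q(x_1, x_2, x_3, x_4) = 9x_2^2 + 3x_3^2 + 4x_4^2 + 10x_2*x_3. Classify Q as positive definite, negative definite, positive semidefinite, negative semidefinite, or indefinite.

positive semidefinite

The associated matrix is A = [[0, 0, 0, 0], [0, 9, 5, 0], [0, 5, 3, 0], [0, 0, 0, 4]].
Applying the same elementary operations to the rows and columns of A produces a congruent diagonal matrix with entries 0, 9, 2/9, 4.
Counting signs: 3 positive, 1 zero.
Hence Q is positive semidefinite.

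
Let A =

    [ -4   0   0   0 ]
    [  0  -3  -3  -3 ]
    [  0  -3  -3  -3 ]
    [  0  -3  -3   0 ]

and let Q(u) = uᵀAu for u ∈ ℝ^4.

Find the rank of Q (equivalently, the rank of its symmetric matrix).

3

Applying the same elementary operations to the rows and columns of A produces a congruent diagonal matrix with entries -4, -3, 0, 3.
Counting signs: 1 positive, 2 negative, 1 zero.
The rank is the number of nonzero pivots: 3.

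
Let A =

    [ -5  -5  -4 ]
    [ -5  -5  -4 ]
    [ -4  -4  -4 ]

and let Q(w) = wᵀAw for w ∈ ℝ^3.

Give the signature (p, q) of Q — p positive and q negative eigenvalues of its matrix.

Applying the same elementary operations to the rows and columns of A produces a congruent diagonal matrix with entries -5, 0, -4/5.
That gives 2 negative, 1 zero pivots.

(0, 2)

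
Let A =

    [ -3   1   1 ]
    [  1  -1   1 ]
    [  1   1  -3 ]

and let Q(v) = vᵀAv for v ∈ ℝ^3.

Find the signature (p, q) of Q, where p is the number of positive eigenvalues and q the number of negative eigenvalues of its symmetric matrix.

(0, 2)

Row-reducing A symmetrically gives the diagonal entries -3, -2/3, 0.
Counting signs: 2 negative, 1 zero.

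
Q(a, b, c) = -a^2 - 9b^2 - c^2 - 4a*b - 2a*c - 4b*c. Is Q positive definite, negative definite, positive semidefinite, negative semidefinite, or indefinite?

negative semidefinite

Write A = [[-1, -2, -1], [-2, -9, -2], [-1, -2, -1]].
Symmetric row and column elimination reduces A to a congruent diagonal form with pivots -1, -5, 0.
Counting signs: 2 negative, 1 zero.
Hence Q is negative semidefinite.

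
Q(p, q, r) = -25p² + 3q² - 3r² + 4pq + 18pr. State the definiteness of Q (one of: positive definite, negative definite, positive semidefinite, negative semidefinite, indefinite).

The symmetric matrix is A = [[-25, 2, 9], [2, 3, 0], [9, 0, -3]].
Congruent diagonalization of A (simultaneous row and column reduction) yields pivots -25, 79/25, 6/79.
So there are 2 positive, 1 negative pivots.
Hence Q is indefinite.

indefinite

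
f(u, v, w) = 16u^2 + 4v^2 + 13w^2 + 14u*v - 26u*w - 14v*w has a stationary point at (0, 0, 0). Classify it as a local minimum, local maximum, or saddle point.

The Hessian at the origin is H = [[32, 14, -26], [14, 8, -14], [-26, -14, 26]].
Symmetric row and column elimination reduces H to a congruent diagonal form with pivots 32, 15/8, 6/5.
That gives 3 positive pivots.
H is positive definite, so the origin is a strict local minimum.

local minimum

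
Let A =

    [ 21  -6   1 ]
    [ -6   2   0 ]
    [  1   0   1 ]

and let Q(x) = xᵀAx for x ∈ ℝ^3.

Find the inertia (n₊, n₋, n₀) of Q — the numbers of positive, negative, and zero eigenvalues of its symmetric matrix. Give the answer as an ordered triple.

(3, 0, 0)

Applying the same elementary operations to the rows and columns of A produces a congruent diagonal matrix with entries 21, 2/7, 2/3.
That gives 3 positive pivots.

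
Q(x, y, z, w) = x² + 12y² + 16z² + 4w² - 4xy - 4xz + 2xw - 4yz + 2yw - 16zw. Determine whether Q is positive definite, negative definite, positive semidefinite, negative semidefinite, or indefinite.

positive semidefinite

The associated matrix is A = [[1, -2, -2, 1], [-2, 12, -2, 1], [-2, -2, 16, -8], [1, 1, -8, 4]].
Symmetric row and column elimination reduces A to a congruent diagonal form with pivots 1, 8, 15/2, 0.
That gives 3 positive, 1 zero pivots.
Hence Q is positive semidefinite.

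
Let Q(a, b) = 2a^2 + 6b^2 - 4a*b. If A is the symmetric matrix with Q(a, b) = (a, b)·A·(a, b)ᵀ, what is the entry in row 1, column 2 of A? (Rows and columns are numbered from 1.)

The coefficient of a·b in Q is -4. For a symmetric A this equals A[1,2] + A[2,1] = 2·A[1,2].
So A[1,2] = -4/2 = -2.

-2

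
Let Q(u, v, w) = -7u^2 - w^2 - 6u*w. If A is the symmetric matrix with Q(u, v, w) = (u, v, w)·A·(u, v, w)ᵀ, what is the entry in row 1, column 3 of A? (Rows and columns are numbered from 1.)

The coefficient of u·w in Q is -6. For a symmetric A this equals A[1,3] + A[3,1] = 2·A[1,3].
So A[1,3] = -6/2 = -3.

-3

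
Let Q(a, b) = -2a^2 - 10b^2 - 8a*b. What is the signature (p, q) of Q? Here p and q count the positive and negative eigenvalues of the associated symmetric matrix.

(0, 2)

Write A = [[-2, -4], [-4, -10]].
Row-reducing A symmetrically gives the diagonal entries -2, -2.
So there are 2 negative pivots.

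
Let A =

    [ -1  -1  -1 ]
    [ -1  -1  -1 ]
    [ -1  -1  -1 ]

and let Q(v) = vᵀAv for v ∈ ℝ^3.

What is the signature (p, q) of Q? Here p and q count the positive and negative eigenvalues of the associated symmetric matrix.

Congruent diagonalization of A (simultaneous row and column reduction) yields pivots -1, 0, 0.
That gives 1 negative, 2 zero pivots.

(0, 1)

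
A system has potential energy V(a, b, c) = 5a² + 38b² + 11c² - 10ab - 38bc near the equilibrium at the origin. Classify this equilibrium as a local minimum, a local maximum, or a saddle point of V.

The Hessian at the origin is H = [[10, -10, 0], [-10, 76, -38], [0, -38, 22]].
Symmetric row and column elimination reduces H to a congruent diagonal form with pivots 10, 66, 4/33.
So there are 3 positive pivots.
H is positive definite, so the origin is a strict local minimum.

local minimum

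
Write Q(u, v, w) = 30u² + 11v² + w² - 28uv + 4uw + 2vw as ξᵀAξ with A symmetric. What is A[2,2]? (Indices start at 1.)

The coefficient of v² in Q is 11, and that is exactly A[2,2].

11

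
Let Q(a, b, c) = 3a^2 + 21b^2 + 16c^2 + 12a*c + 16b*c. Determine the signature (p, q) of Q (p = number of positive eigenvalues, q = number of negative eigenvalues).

(3, 0)

The symmetric matrix is A = [[3, 0, 6], [0, 21, 8], [6, 8, 16]].
Symmetric row and column elimination reduces A to a congruent diagonal form with pivots 3, 21, 20/21.
Counting signs: 3 positive.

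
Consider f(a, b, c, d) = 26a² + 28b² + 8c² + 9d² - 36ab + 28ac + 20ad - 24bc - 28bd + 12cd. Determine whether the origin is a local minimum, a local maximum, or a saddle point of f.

local minimum

The Hessian at the origin is H = [[52, -36, 28, 20], [-36, 56, -24, -28], [28, -24, 16, 12], [20, -28, 12, 18]].
Symmetric row and column elimination reduces H to a congruent diagonal form with pivots 52, 404/13, 24/101, 2/3.
That gives 4 positive pivots.
H is positive definite, so the origin is a strict local minimum.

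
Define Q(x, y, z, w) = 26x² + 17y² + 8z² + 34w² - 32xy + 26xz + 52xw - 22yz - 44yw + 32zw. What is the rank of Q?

4

The associated matrix is A = [[26, -16, 13, 26], [-16, 17, -11, -22], [13, -11, 8, 16], [26, -22, 16, 34]].
Congruent diagonalization of A (simultaneous row and column reduction) yields pivots 26, 93/13, 15/62, 2.
So there are 4 positive pivots.
The rank is the number of nonzero pivots: 4.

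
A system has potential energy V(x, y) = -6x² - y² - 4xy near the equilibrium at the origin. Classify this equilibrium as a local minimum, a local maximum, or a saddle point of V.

The Hessian at the origin is H = [[-12, -4], [-4, -2]].
det H = -12·-2 − (-4)² = 8 > 0 and H[1,1] = -12 < 0, so H is negative definite.
Therefore the origin is a local maximum.

local maximum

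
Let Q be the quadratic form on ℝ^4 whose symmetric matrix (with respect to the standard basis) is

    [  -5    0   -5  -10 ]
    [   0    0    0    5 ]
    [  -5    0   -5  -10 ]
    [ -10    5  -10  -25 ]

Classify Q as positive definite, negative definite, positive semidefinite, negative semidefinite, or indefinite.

A is congruent to a diagonal matrix with 1 positive, 2 negative and 1 zero entries, so Q is indefinite.

indefinite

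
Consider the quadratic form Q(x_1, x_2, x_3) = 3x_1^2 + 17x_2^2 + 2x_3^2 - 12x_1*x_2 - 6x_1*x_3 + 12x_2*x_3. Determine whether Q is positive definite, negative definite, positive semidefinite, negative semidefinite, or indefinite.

indefinite

Write A = [[3, -6, -3], [-6, 17, 6], [-3, 6, 2]].
Symmetric row and column elimination reduces A to a congruent diagonal form with pivots 3, 5, -1.
Counting signs: 2 positive, 1 negative.
Hence Q is indefinite.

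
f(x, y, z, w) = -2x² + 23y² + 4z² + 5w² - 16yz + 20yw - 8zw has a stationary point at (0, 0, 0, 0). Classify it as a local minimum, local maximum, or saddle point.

The Hessian at the origin is H = [[-4, 0, 0, 0], [0, 46, -16, 20], [0, -16, 8, -8], [0, 20, -8, 10]].
Symmetric row and column elimination reduces H to a congruent diagonal form with pivots -4, 46, 56/23, 6/7.
Counting signs: 3 positive, 1 negative.
H is indefinite, so the origin is a saddle point.

saddle point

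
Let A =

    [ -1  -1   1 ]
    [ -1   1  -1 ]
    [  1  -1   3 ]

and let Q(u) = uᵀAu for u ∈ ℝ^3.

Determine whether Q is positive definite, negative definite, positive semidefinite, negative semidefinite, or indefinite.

indefinite

Applying the same elementary operations to the rows and columns of A produces a congruent diagonal matrix with entries -1, 2, 2.
Counting signs: 2 positive, 1 negative.
Hence Q is indefinite.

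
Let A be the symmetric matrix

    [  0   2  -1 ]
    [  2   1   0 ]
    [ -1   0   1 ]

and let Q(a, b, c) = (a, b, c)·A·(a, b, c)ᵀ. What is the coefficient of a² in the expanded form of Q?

The coefficient of a² is the diagonal entry A[1,1] = 0.

0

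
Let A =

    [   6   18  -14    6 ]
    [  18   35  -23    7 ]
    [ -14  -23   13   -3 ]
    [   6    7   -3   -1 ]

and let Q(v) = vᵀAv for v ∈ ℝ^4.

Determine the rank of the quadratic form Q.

Congruent diagonalization of A (simultaneous row and column reduction) yields pivots 6, -19, -2/3, -12/19.
That gives 1 positive, 3 negative pivots.
The rank is the number of nonzero pivots: 4.

4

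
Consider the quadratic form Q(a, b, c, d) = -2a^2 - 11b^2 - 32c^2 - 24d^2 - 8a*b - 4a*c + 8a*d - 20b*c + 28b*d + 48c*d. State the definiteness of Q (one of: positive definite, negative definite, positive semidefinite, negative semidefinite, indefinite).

Write A = [[-2, -4, -2, 4], [-4, -11, -10, 14], [-2, -10, -32, 24], [4, 14, 24, -24]].
Symmetric row and column elimination reduces A to a congruent diagonal form with pivots -2, -3, -18, -4/9.
So there are 4 negative pivots.
Hence Q is negative definite.

negative definite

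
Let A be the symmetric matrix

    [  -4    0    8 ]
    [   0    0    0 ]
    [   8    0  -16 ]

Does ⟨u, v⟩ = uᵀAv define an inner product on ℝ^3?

no

Congruent diagonalization of A (simultaneous row and column reduction) yields pivots -4, 0, 0.
So there are 1 negative, 2 zero pivots.
Hence Q is negative semidefinite.
⟨·,·⟩ is an inner product exactly when A is positive definite.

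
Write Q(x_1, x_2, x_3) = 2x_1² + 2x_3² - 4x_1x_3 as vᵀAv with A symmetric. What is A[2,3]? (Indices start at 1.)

The coefficient of x_2·x_3 in Q is 0. For a symmetric A this equals A[2,3] + A[3,2] = 2·A[2,3].
So A[2,3] = 0/2 = 0.

0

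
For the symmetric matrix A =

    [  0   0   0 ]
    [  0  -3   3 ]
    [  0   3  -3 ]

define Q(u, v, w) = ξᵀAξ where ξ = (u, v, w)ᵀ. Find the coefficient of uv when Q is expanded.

The coefficient of uv is A[1,2] + A[2,1] = 2·0 = 0.

0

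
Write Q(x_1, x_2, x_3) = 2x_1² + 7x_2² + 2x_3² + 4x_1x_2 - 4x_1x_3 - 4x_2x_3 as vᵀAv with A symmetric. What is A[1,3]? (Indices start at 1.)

-2

The coefficient of x_1·x_3 in Q is -4. For a symmetric A this equals A[1,3] + A[3,1] = 2·A[1,3].
So A[1,3] = -4/2 = -2.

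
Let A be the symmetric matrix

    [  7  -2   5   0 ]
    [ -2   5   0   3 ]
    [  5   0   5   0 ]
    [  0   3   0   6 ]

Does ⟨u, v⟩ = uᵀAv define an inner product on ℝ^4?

yes

An LDLᵀ factorisation of A has diagonal entries 7, 31/7, 30/31, 3.
Counting signs: 4 positive.
Hence Q is positive definite.
⟨·,·⟩ is an inner product exactly when A is positive definite.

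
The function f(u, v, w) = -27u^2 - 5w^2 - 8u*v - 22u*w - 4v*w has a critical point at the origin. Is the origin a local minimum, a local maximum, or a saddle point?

The Hessian at the origin is H = [[-54, -8, -22], [-8, 0, -4], [-22, -4, -10]].
Row-reducing H symmetrically gives the diagonal entries -54, 32/27, -3/2.
Counting signs: 1 positive, 2 negative.
H is indefinite, so the origin is a saddle point.

saddle point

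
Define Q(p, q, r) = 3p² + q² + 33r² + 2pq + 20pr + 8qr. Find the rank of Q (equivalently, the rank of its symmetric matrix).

Write A = [[3, 1, 10], [1, 1, 4], [10, 4, 33]].
Congruent diagonalization of A (simultaneous row and column reduction) yields pivots 3, 2/3, -1.
That gives 2 positive, 1 negative pivots.
The rank is the number of nonzero pivots: 3.

3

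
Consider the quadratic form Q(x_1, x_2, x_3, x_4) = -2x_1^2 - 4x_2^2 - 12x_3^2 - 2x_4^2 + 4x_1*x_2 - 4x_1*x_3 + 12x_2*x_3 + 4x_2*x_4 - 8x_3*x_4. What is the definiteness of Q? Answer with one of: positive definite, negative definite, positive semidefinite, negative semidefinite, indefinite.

negative semidefinite

The associated matrix is A = [[-2, 2, -2, 0], [2, -4, 6, 2], [-2, 6, -12, -4], [0, 2, -4, -2]].
Congruent diagonalization of A (simultaneous row and column reduction) yields pivots -2, -2, -2, 0.
So there are 3 negative, 1 zero pivots.
Hence Q is negative semidefinite.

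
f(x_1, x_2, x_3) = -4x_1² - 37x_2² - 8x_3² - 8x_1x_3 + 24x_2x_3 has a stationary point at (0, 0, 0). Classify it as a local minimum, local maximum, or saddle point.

The Hessian at the origin is H = [[-8, 0, -8], [0, -74, 24], [-8, 24, -16]].
Applying the same elementary operations to the rows and columns of H produces a congruent diagonal matrix with entries -8, -74, -8/37.
So there are 3 negative pivots.
H is negative definite, so the origin is a strict local maximum.

local maximum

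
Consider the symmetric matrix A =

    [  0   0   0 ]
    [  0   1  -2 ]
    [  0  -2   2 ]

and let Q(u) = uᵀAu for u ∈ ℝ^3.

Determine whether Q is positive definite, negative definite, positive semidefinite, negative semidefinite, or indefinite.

Symmetric row and column elimination reduces A to a congruent diagonal form with pivots 0, 1, -2.
Counting signs: 1 positive, 1 negative, 1 zero.
Hence Q is indefinite.

indefinite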